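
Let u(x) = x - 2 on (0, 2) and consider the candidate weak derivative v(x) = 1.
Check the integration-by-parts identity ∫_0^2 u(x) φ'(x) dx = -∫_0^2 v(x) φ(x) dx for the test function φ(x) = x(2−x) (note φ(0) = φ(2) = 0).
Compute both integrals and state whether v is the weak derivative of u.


LHS = -4/3, RHS = -4/3. Yes, v = u' weakly.

u(x) = x - 2, classical derivative u'(x) = 1.
φ(x) = x(2−x), so φ'(x) = 2 - 2*x.
Note φ(0) = φ(2) = 0, so the boundary term u·φ vanishes.
LHS = ∫_0^2 u(x) φ'(x) dx = ∫_0^2 (-2*x^2 + 6*x - 4) dx. Term by term:
  ∫_0^2 -2*x^2 dx = -16/3;  ∫_0^2 6*x dx = 12;  ∫_0^2 -4 dx = -8.
Sum: -16/3 + 12 − 8 = -4/3.
So LHS = -4/3.
∫_0^2 v(x) φ(x) dx = ∫_0^2 (-x^2 + 2*x) dx. Term by term:
  ∫_0^2 -x^2 dx = -8/3;  ∫_0^2 2*x dx = 4.
Sum: -8/3 + 4 = 4/3.
So RHS = -∫_0^2 v(x) φ(x) dx = -4/3.
LHS = RHS, so the identity holds for this test φ.
Moreover u is smooth here and v(x) = u'(x) = 1 pointwise, so the identity holds for every test function. Hence v is the weak derivative of u.


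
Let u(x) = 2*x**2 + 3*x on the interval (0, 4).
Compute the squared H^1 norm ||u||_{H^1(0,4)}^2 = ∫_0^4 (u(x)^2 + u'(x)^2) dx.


||u||_{H^1}^2 = 35228/15

The H^1 norm (squared) on an interval (0, L) is
  ||u||_{H^1}^2 = ∫_0^L u(x)^2 dx + ∫_0^L u'(x)^2 dx.
Compute u'(x) = 4*x + 3.
Then u(x)^2 = 4*x**4 + 12*x**3 + 9*x**2 and u'(x)^2 = 16*x**2 + 24*x + 9.
Integrate each monomial from 0 to 4 using ∫_0^4 c·x^n dx = c·4^(n+1)/(n+1):
  ∫_0^4 u(x)^2 dx = ∫_0^4 (4*x^4 + 12*x^3 + 9*x^2) dx. Term by term:
    ∫_0^4 4*x^4 dx = 4096/5;  ∫_0^4 12*x^3 dx = 768;  ∫_0^4 9*x^2 dx = 192.
  Sum: 4096/5 + 768 + 192 = 8896/5.
  ∫_0^4 u'(x)^2 dx = ∫_0^4 (16*x^2 + 24*x + 9) dx. Term by term:
    ∫_0^4 16*x^2 dx = 1024/3;  ∫_0^4 24*x dx = 192;  ∫_0^4 9 dx = 36.
  Sum: 1024/3 + 192 + 36 = 1708/3.
Adding: ||u||_{H^1}^2 = 8896/5 + 1708/3 = 35228/15.


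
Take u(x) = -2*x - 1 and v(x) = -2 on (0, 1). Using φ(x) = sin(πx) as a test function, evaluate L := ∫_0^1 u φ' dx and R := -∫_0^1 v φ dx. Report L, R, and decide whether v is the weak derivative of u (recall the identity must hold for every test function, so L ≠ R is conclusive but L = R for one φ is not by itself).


LHS = 4/π, RHS = 4/π. Yes, v = u' weakly.

u(x) = -2*x - 1, classical derivative u'(x) = -2.
φ(x) = sin(πx), so φ'(x) = π*cos(π*x).
Note φ(0) = φ(1) = 0, so the boundary term u·φ vanishes.
LHS = ∫_0^1 u(x) φ'(x) dx = ∫_0^1 (-2*π*x*cos(π*x) - π*cos(π*x)) dx. Term by term:
  ∫_0^1 -π*cos(π*x) dx = 0;  ∫_0^1 -2*π*x*cos(π*x) dx = 4/π.
Sum: 0 + 4/π = 4/π.
So LHS = 4/π.
∫_0^1 v(x) φ(x) dx = ∫_0^1 (-2*sin(π*x)) dx. Term by term:
  ∫_0^1 -2*sin(π*x) dx = -4/π.
So RHS = -∫_0^1 v(x) φ(x) dx = 4/π.
LHS = RHS, so the identity holds for this test φ.
Moreover u is smooth here and v(x) = u'(x) = -2 pointwise, so the identity holds for every test function. Hence v is the weak derivative of u.


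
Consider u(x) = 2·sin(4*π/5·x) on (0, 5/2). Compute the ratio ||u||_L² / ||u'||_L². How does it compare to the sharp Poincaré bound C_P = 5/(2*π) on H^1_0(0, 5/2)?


||u||_L² / ||u'||_L² = 5/(4*π) < C_P = 5/(2*π).

u(x) = 2·sin(4*π/5·x), so u'(x) = 8*π*cos(4*π*x/5)/5.
Writing u(x) = A·sin(kπx/L) with A = 2 and k = 2, use ∫_0^L sin²(kπx/L) dx = L/2 and ∫_0^L cos²(kπx/L) dx = L/2.
u² = 4·sin²(4*π/5·x) and (u')² = 64*π^2/25·cos²(4*π/5·x), and each of sin², cos² integrates to L/2 = 5/4 over (0, 5/2).
∫_0^5/2 u² dx = 5, so ||u||_L² = sqrt(5).
∫_0^5/2 (u')² dx = 16*π^2/5, so ||u'||_L² = 4*sqrt(5)*π/5.
Ratio ||u||_L² / ||u'||_L² = 5/(4*π).
Sharp Poincaré constant on H^1_0(0, 5/2) is C_P = L/π = 5/(2*π), achieved by sin(2*π/5·x).
This is the k = 2 harmonic; the ratio L/(kπ) is strictly less than C_P = L/π, consistent with the sharp inequality ||u||_L² ≤ C_P ||u'||_L².


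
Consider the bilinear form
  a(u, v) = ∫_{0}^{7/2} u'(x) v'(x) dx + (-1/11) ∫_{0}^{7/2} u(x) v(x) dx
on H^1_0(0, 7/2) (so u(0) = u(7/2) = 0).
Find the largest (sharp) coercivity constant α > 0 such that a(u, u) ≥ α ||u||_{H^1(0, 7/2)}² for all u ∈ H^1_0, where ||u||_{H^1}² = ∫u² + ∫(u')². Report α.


α = (-49 + 44*π^2)/(11*(4*π^2 + 49))

Coercivity of a(·,·) on H^1_0(0, 7/2) means a(u, u) ≥ α ||u||_{H^1}² for every u ∈ H^1_0.
The interval has length L = 7/2, and Poincaré/coercivity depend only on L. Here a(u, u) = ∫(u')² + (-1/11)·∫u².
Here c = -1/11 < 0 with |c| < (π/L)² = 4*π^2/49, so coercivity still holds. The condition a(u,u) ≥ α||u||_{H^1}² reads (1−α)∫(u')² ≥ (α−c)∫u². Any admissible α is ≤ 1 (rapidly oscillating u have ∫u²/∫(u')² → 0), and α = 1 would force 0 ≥ (1−c)∫u², impossible since c < 1; so 1−α > 0. By the sharp Poincaré inequality on H^1_0 of an interval of length L, ∫(u')² ≥ (π/L)²∫u² with equality for the first sine mode sin(π(x−x₀)/L) (x₀ the left endpoint), so the inequality holds for all u iff (1−α)(π/L)² ≥ α − c, i.e. α ≤ ((π/L)² + c)/((π/L)² + 1) = (1 + c(L/π)²)/(1 + (L/π)²). (Direct route, valid since c ≤ 0: Poincaré gives c∫u² ≥ c(L/π)²∫(u')², so a(u,u) ≥ (1 + c(L/π)²)∫(u')², while ||u||_{H^1}² ≤ (1 + (L/π)²)∫(u')²; dividing yields the same α.) With (π/L)² = 4*π^2/49 and c = -1/11, the largest admissible constant is α = ((π/L)² + c)/((π/L)² + 1).
Simplifying, α = (-49 + 44*π^2)/(11*(4*π^2 + 49)).


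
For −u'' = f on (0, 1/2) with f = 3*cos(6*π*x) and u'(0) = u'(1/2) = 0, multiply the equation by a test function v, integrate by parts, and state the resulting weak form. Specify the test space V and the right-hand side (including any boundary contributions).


V = H^1(0, 1/2) (no boundary constraint on v; u is determined up to an additive constant); weak form: ∫_0^1/2 u'v' dx = ∫_0^1/2 (3*cos(6*π*x)) v dx for all v ∈ V.

Multiply both sides by a test function v and integrate from 0 to 1/2:
  ∫_0^1/2 −u''(x) v(x) dx = ∫_0^1/2 f(x) v(x) dx.
Integrate the LHS by parts once:
  ∫_0^1/2 −u'' v dx = −[u'(x) v(x)]_0^1/2 + ∫_0^1/2 u'(x) v'(x) dx.
Thus ∫_0^1/2 u'(x) v'(x) dx = ∫_0^1/2 f(x) v(x) dx + [u'(x) v(x)]_0^1/2.
Choose V so that boundary terms are either known or forced to vanish.
u has homogeneous Neumann: u'(0) = u'(1/2) = 0. So [u' v]_0^1/2 = 0·v(1/2) − 0·v(0) = 0 for any v; take V = H^1(0, 1/2).
Weak formulation: find u (satisfying any essential BC) such that ∫_0^1/2 u'(x) v'(x) dx = ∫_0^1/2 f v dx for all v ∈ V (homogeneous Neumann, so boundary terms vanish).
Substituting f(x) = 3*cos(6*π*x), the right-hand side is ∫_0^1/2 (3*cos(6*π*x)) v dx.
Compatibility check (pure Neumann): taking v ≡ 1 ∈ V gives 0 = ∫_0^1/2 f dx + (0) − (0), i.e. ∫_0^1/2 f dx must equal u'(0) − u'(1/2) = 0. Indeed ∫_0^1/2 (3*cos(6*π*x)) dx = 0, so the data are compatible. The solution is then unique only up to an additive constant (fix it e.g. by requiring ∫_0^1/2 u dx = 0).


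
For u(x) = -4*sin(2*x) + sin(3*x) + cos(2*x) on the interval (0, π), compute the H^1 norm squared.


||u||_{H^1(0,π)}^2 = 12 + 95*π/2

u'(x) = -2*sin(2*x) - 8*cos(2*x) + 3*cos(3*x).
Expand u² and (u')² and integrate term by term on (0, π), using: for integers n ≥ 1, ∫_0^π sin²(nx) dx = ∫_0^π cos²(nx) dx = π/2; for n ≠ n', ∫_0^π sin(nx)sin(n'x) dx = ∫_0^π cos(nx)cos(n'x) dx = 0; and by product-to-sum, ∫_0^π sin(nx)cos(n'x) dx = ½∫_0^π [sin((n+n')x) + sin((n−n')x)] dx, which is 0 when n+n' is even and 2n/(n²−n'²) when n+n' is odd (it need not vanish on (0, π)).
  u² squared terms: (-4)²·∫sin(2x)² dx = 16·π/2 = 8*π;  (1)²·∫cos(2x)² dx = 1·π/2 = π/2;  (1)²·∫sin(3x)² dx = 1·π/2 = π/2.
  u² cross terms: 2·(-4)·(1)·∫sin(2x)·cos(2x) dx = -8·(0) = 0;  2·(-4)·(1)·∫sin(2x)·sin(3x) dx = -8·(0) = 0;  2·(1)·(1)·∫cos(2x)·sin(3x) dx = 2·(6/5) = 12/5.
  So ∫_0^π u² dx = 8*π + π/2 + π/2 + 0 + 0 + 12/5 = 12/5 + 9*π.
  (u')² squared terms: (-8)²·∫cos(2x)² dx = 64·π/2 = 32*π;  (-2)²·∫sin(2x)² dx = 4·π/2 = 2*π;  (3)²·∫cos(3x)² dx = 9·π/2 = 9*π/2.
  (u')² cross terms: 2·(-8)·(-2)·∫cos(2x)·sin(2x) dx = 32·(0) = 0;  2·(-8)·(3)·∫cos(2x)·cos(3x) dx = -48·(0) = 0;  2·(-2)·(3)·∫sin(2x)·cos(3x) dx = -12·(-4/5) = 48/5.
  So ∫_0^π (u')² dx = 32*π + 2*π + 9*π/2 + 0 + 0 + 48/5 = 48/5 + 77*π/2.
||u||_{H^1}^2 = (12/5 + 9*π) + (48/5 + 77*π/2) = 12 + 95*π/2.


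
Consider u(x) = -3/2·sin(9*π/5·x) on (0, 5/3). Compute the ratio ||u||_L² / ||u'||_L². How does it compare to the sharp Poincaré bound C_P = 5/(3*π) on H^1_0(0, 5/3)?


||u||_L² / ||u'||_L² = 5/(9*π) < C_P = 5/(3*π).

u(x) = -3/2·sin(9*π/5·x), so u'(x) = -27*π*cos(9*π*x/5)/10.
Writing u(x) = A·sin(kπx/L) with A = -3/2 and k = 3, use ∫_0^L sin²(kπx/L) dx = L/2 and ∫_0^L cos²(kπx/L) dx = L/2.
u² = 9/4·sin²(9*π/5·x) and (u')² = 729*π^2/100·cos²(9*π/5·x), and each of sin², cos² integrates to L/2 = 5/6 over (0, 5/3).
∫_0^5/3 u² dx = 15/8, so ||u||_L² = sqrt(30)/4.
∫_0^5/3 (u')² dx = 243*π^2/40, so ||u'||_L² = 9*sqrt(30)*π/20.
Ratio ||u||_L² / ||u'||_L² = 5/(9*π).
Sharp Poincaré constant on H^1_0(0, 5/3) is C_P = L/π = 5/(3*π), achieved by sin(3*π/5·x).
This is the k = 3 harmonic; the ratio L/(kπ) is strictly less than C_P = L/π, consistent with the sharp inequality ||u||_L² ≤ C_P ||u'||_L².


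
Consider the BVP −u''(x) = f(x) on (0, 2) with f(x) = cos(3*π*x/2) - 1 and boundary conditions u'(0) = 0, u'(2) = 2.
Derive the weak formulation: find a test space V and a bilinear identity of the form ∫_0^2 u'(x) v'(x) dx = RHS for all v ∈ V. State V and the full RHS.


V = H^1(0, 2) (v unrestricted at boundary; u is determined up to an additive constant); weak form: ∫_0^2 u'v' dx = ∫_0^2 (cos(3*π*x/2) - 1) v dx + 2·v(2) for all v ∈ V.

Multiply both sides by a test function v and integrate from 0 to 2:
  ∫_0^2 −u''(x) v(x) dx = ∫_0^2 f(x) v(x) dx.
Integrate the LHS by parts once:
  ∫_0^2 −u'' v dx = −[u'(x) v(x)]_0^2 + ∫_0^2 u'(x) v'(x) dx.
Thus ∫_0^2 u'(x) v'(x) dx = ∫_0^2 f(x) v(x) dx + [u'(x) v(x)]_0^2.
Choose V so that boundary terms are either known or forced to vanish.
u has inhomogeneous Neumann u'(0) = 0, u'(2) = 2. [u' v]_0^2 = (2)·v(2) − (0)·v(0) = 2·v(2). Take V = H^1(0, 2); boundary term becomes part of RHS.
Weak formulation: find u (satisfying any essential BC) such that ∫_0^2 u'(x) v'(x) dx = ∫_0^2 f v dx + 2·v(2) for all v ∈ V (Neumann data are natural BCs: they enter the RHS as boundary terms).
Substituting f(x) = cos(3*π*x/2) - 1, the right-hand side is ∫_0^2 (cos(3*π*x/2) - 1) v dx + 2·v(2).
Compatibility check (pure Neumann): taking v ≡ 1 ∈ V gives 0 = ∫_0^2 f dx + (2) − (0), i.e. ∫_0^2 f dx must equal u'(0) − u'(2) = -2. Indeed ∫_0^2 (cos(3*π*x/2) - 1) dx = -2, so the data are compatible. The solution is then unique only up to an additive constant (fix it e.g. by requiring ∫_0^2 u dx = 0).


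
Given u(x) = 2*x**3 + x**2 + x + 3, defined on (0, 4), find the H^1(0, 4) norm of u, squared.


||u||_{H^1}^2 = 2470904/105

The H^1 norm (squared) on an interval (0, L) is
  ||u||_{H^1}^2 = ∫_0^L u(x)^2 dx + ∫_0^L u'(x)^2 dx.
Compute u'(x) = 6*x**2 + 2*x + 1.
Then u(x)^2 = 4*x**6 + 4*x**5 + 5*x**4 + 14*x**3 + 7*x**2 + 6*x + 9 and u'(x)^2 = 36*x**4 + 24*x**3 + 16*x**2 + 4*x + 1.
Integrate each monomial from 0 to 4 using ∫_0^4 c·x^n dx = c·4^(n+1)/(n+1):
  ∫_0^4 u(x)^2 dx = ∫_0^4 (4*x^6 + 4*x^5 + 5*x^4 + 14*x^3 + 7*x^2 + 6*x + 9) dx. Term by term:
    ∫_0^4 4*x^6 dx = 65536/7;  ∫_0^4 4*x^5 dx = 8192/3;  ∫_0^4 5*x^4 dx = 1024;
    ∫_0^4 14*x^3 dx = 896;  ∫_0^4 7*x^2 dx = 448/3;  ∫_0^4 6*x dx = 48;
    ∫_0^4 9 dx = 36.
  Sum: 65536/7 + 8192/3 + 1024 + 896 + 448/3 + 48 + 36 = 99724/7.
  ∫_0^4 u'(x)^2 dx = ∫_0^4 (36*x^4 + 24*x^3 + 16*x^2 + 4*x + 1) dx. Term by term:
    ∫_0^4 36*x^4 dx = 36864/5;  ∫_0^4 24*x^3 dx = 1536;  ∫_0^4 16*x^2 dx = 1024/3;
    ∫_0^4 4*x dx = 32;  ∫_0^4 1 dx = 4.
  Sum: 36864/5 + 1536 + 1024/3 + 32 + 4 = 139292/15.
Adding: ||u||_{H^1}^2 = 99724/7 + 139292/15 = 2470904/105.


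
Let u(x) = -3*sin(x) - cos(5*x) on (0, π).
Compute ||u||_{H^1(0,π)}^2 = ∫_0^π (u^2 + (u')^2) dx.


||u||_{H^1(0,π)}^2 = 22*π

u'(x) = 5*sin(5*x) - 3*cos(x).
Expand u² and (u')² and integrate term by term on (0, π), using: for integers n ≥ 1, ∫_0^π sin²(nx) dx = ∫_0^π cos²(nx) dx = π/2; for n ≠ n', ∫_0^π sin(nx)sin(n'x) dx = ∫_0^π cos(nx)cos(n'x) dx = 0; and by product-to-sum, ∫_0^π sin(nx)cos(n'x) dx = ½∫_0^π [sin((n+n')x) + sin((n−n')x)] dx, which is 0 when n+n' is even and 2n/(n²−n'²) when n+n' is odd (it need not vanish on (0, π)).
  u² squared terms: (-1)²·∫cos(5x)² dx = 1·π/2 = π/2;  (-3)²·∫sin(x)² dx = 9·π/2 = 9*π/2.
  u² cross terms: 2·(-1)·(-3)·∫cos(5x)·sin(x) dx = 6·(0) = 0.
  So ∫_0^π u² dx = π/2 + 9*π/2 + 0 = 5*π.
  (u')² squared terms: (-3)²·∫cos(x)² dx = 9·π/2 = 9*π/2;  (5)²·∫sin(5x)² dx = 25·π/2 = 25*π/2.
  (u')² cross terms: 2·(-3)·(5)·∫cos(x)·sin(5x) dx = -30·(0) = 0.
  So ∫_0^π (u')² dx = 9*π/2 + 25*π/2 + 0 = 17*π.
||u||_{H^1}^2 = (5*π) + (17*π) = 22*π.


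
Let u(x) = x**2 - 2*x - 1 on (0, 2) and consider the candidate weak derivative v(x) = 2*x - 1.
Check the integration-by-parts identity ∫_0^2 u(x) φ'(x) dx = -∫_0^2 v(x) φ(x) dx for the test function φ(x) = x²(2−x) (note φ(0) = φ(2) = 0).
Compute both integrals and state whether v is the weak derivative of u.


LHS = -8/15, RHS = -28/15. No, v is not the weak derivative of u.

u(x) = x**2 - 2*x - 1, classical derivative u'(x) = 2*x - 2.
φ(x) = x²(2−x), so φ'(x) = x*(4 - 3*x).
Note φ(0) = φ(2) = 0, so the boundary term u·φ vanishes.
LHS = ∫_0^2 u(x) φ'(x) dx = ∫_0^2 (-3*x^4 + 10*x^3 - 5*x^2 - 4*x) dx. Term by term:
  ∫_0^2 -3*x^4 dx = -96/5;  ∫_0^2 10*x^3 dx = 40;  ∫_0^2 -5*x^2 dx = -40/3;
  ∫_0^2 -4*x dx = -8.
Sum: -96/5 + 40 − 40/3 − 8 = -8/15.
So LHS = -8/15.
∫_0^2 v(x) φ(x) dx = ∫_0^2 (-2*x^4 + 5*x^3 - 2*x^2) dx. Term by term:
  ∫_0^2 -2*x^4 dx = -64/5;  ∫_0^2 5*x^3 dx = 20;  ∫_0^2 -2*x^2 dx = -16/3.
Sum: -64/5 + 20 − 16/3 = 28/15.
So RHS = -∫_0^2 v(x) φ(x) dx = -28/15.
LHS − RHS = 4/3 ≠ 0, so the identity fails.
(For a valid weak derivative the identity must hold for EVERY test function, in particular this one. The failure shows v is NOT the weak derivative of u.)
Correct weak derivative would be u'(x) = 2*x - 2.


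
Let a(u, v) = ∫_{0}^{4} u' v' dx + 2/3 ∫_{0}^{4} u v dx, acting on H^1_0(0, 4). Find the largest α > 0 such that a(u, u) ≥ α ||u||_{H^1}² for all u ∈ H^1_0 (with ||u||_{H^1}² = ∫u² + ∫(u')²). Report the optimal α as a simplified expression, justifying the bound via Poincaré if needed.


α = (π^2 + 32/3)/(π^2 + 16)

Coercivity of a(·,·) on H^1_0(0, 4) means a(u, u) ≥ α ||u||_{H^1}² for every u ∈ H^1_0.
The interval has length L = 4, and Poincaré/coercivity depend only on L. Here a(u, u) = ∫(u')² + (2/3)·∫u².
Here 0 < c = 2/3 < 1. The condition a(u,u) ≥ α||u||_{H^1}² reads (1−α)∫(u')² ≥ (α−c)∫u². Any admissible α is ≤ 1 (rapidly oscillating u have ∫u²/∫(u')² → 0), and α = 1 would force 0 ≥ (1−c)∫u², impossible since c < 1; so 1−α > 0. By the sharp Poincaré inequality on H^1_0 of an interval of length L, ∫(u')² ≥ (π/L)²∫u² with equality for the first sine mode sin(π(x−x₀)/L) (x₀ the left endpoint), so the inequality holds for all u iff (1−α)(π/L)² ≥ α − c, i.e. α ≤ ((π/L)² + c)/((π/L)² + 1) = (1 + c(L/π)²)/(1 + (L/π)²). With (π/L)² = π^2/16 and c = 2/3, the largest admissible constant is α = ((π/L)² + c)/((π/L)² + 1).
Simplifying, α = (π^2 + 32/3)/(π^2 + 16).


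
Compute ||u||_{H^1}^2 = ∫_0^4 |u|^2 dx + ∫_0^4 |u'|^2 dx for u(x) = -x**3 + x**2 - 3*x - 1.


||u||_{H^1}^2 = 403064/105

The H^1 norm (squared) on an interval (0, L) is
  ||u||_{H^1}^2 = ∫_0^L u(x)^2 dx + ∫_0^L u'(x)^2 dx.
Compute u'(x) = -3*x**2 + 2*x - 3.
Then u(x)^2 = x**6 - 2*x**5 + 7*x**4 - 4*x**3 + 7*x**2 + 6*x + 1 and u'(x)^2 = 9*x**4 - 12*x**3 + 22*x**2 - 12*x + 9.
Integrate each monomial from 0 to 4 using ∫_0^4 c·x^n dx = c·4^(n+1)/(n+1):
  ∫_0^4 u(x)^2 dx = ∫_0^4 (x^6 - 2*x^5 + 7*x^4 - 4*x^3 + 7*x^2 + 6*x + 1) dx. Term by term:
    ∫_0^4 x^6 dx = 16384/7;  ∫_0^4 -2*x^5 dx = -4096/3;  ∫_0^4 7*x^4 dx = 7168/5;
    ∫_0^4 -4*x^3 dx = -256;  ∫_0^4 7*x^2 dx = 448/3;  ∫_0^4 6*x dx = 48;
    ∫_0^4 1 dx = 4.
  Sum: 16384/7 − 4096/3 + 7168/5 − 256 + 448/3 + 48 + 4 = 82396/35.
  ∫_0^4 u'(x)^2 dx = ∫_0^4 (9*x^4 - 12*x^3 + 22*x^2 - 12*x + 9) dx. Term by term:
    ∫_0^4 9*x^4 dx = 9216/5;  ∫_0^4 -12*x^3 dx = -768;  ∫_0^4 22*x^2 dx = 1408/3;
    ∫_0^4 -12*x dx = -96;  ∫_0^4 9 dx = 36.
  Sum: 9216/5 − 768 + 1408/3 − 96 + 36 = 22268/15.
Adding: ||u||_{H^1}^2 = 82396/35 + 22268/15 = 403064/105.


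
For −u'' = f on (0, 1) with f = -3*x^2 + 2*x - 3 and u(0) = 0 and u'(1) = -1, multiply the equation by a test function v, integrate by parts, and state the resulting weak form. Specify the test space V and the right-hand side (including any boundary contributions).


V = {v ∈ H^1(0, 1) : v(0) = 0} (test functions vanish at x = 0 where u is specified); weak form: ∫_0^1 u'v' dx = ∫_0^1 (-3*x^2 + 2*x - 3) v dx − v(1) for all v ∈ V.

Multiply both sides by a test function v and integrate from 0 to 1:
  ∫_0^1 −u''(x) v(x) dx = ∫_0^1 f(x) v(x) dx.
Integrate the LHS by parts once:
  ∫_0^1 −u'' v dx = −[u'(x) v(x)]_0^1 + ∫_0^1 u'(x) v'(x) dx.
Thus ∫_0^1 u'(x) v'(x) dx = ∫_0^1 f(x) v(x) dx + [u'(x) v(x)]_0^1.
Choose V so that boundary terms are either known or forced to vanish.
Mixed BC: u(0) = 0 (Dirichlet) and u'(1) = -1 (Neumann). Define V = {v ∈ H^1(0, 1) : v(0) = 0}. Then [u' v]_0^1 = u'(1)·v(1) − u'(0)·0 = − v(1).
Weak formulation: find u (satisfying any essential BC) such that ∫_0^1 u'(x) v'(x) dx = ∫_0^1 f v dx − v(1) for all v ∈ V (Dirichlet at 0 absorbed into V; Neumann datum at x = 1 contributes the boundary term).
Substituting f(x) = -3*x^2 + 2*x - 3, the right-hand side is ∫_0^1 (-3*x^2 + 2*x - 3) v dx − v(1).


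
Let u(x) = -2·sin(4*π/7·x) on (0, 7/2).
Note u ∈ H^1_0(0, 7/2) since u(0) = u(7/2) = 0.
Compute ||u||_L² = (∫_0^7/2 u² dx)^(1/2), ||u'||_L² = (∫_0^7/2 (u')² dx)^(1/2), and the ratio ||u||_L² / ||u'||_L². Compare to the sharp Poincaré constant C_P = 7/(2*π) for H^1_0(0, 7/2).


||u||_L² / ||u'||_L² = 7/(4*π) < C_P = 7/(2*π).

u(x) = -2·sin(4*π/7·x), so u'(x) = -8*π*cos(4*π*x/7)/7.
Writing u(x) = A·sin(kπx/L) with A = -2 and k = 2, use ∫_0^L sin²(kπx/L) dx = L/2 and ∫_0^L cos²(kπx/L) dx = L/2.
u² = 4·sin²(4*π/7·x) and (u')² = 64*π^2/49·cos²(4*π/7·x), and each of sin², cos² integrates to L/2 = 7/4 over (0, 7/2).
∫_0^7/2 u² dx = 7, so ||u||_L² = sqrt(7).
∫_0^7/2 (u')² dx = 16*π^2/7, so ||u'||_L² = 4*sqrt(7)*π/7.
Ratio ||u||_L² / ||u'||_L² = 7/(4*π).
Sharp Poincaré constant on H^1_0(0, 7/2) is C_P = L/π = 7/(2*π), achieved by sin(2*π/7·x).
This is the k = 2 harmonic; the ratio L/(kπ) is strictly less than C_P = L/π, consistent with the sharp inequality ||u||_L² ≤ C_P ||u'||_L².


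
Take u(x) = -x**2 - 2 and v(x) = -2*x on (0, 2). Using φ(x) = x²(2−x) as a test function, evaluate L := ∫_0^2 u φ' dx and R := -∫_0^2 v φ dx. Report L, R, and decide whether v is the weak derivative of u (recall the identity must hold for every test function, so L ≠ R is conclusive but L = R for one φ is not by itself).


LHS = 16/5, RHS = 16/5. Yes, v = u' weakly.

u(x) = -x**2 - 2, classical derivative u'(x) = -2*x.
φ(x) = x²(2−x), so φ'(x) = x*(4 - 3*x).
Note φ(0) = φ(2) = 0, so the boundary term u·φ vanishes.
LHS = ∫_0^2 u(x) φ'(x) dx = ∫_0^2 (3*x^4 - 4*x^3 + 6*x^2 - 8*x) dx. Term by term:
  ∫_0^2 3*x^4 dx = 96/5;  ∫_0^2 -4*x^3 dx = -16;  ∫_0^2 6*x^2 dx = 16;
  ∫_0^2 -8*x dx = -16.
Sum: 96/5 − 16 + 16 − 16 = 16/5.
So LHS = 16/5.
∫_0^2 v(x) φ(x) dx = ∫_0^2 (2*x^4 - 4*x^3) dx. Term by term:
  ∫_0^2 2*x^4 dx = 64/5;  ∫_0^2 -4*x^3 dx = -16.
Sum: 64/5 − 16 = -16/5.
So RHS = -∫_0^2 v(x) φ(x) dx = 16/5.
LHS = RHS, so the identity holds for this test φ.
Moreover u is smooth here and v(x) = u'(x) = -2*x pointwise, so the identity holds for every test function. Hence v is the weak derivative of u.


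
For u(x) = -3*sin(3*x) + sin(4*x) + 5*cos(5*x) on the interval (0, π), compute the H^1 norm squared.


||u||_{H^1(0,π)}^2 = -2080/9 + 757*π/2

u'(x) = -25*sin(5*x) - 9*cos(3*x) + 4*cos(4*x).
Expand u² and (u')² and integrate term by term on (0, π), using: for integers n ≥ 1, ∫_0^π sin²(nx) dx = ∫_0^π cos²(nx) dx = π/2; for n ≠ n', ∫_0^π sin(nx)sin(n'x) dx = ∫_0^π cos(nx)cos(n'x) dx = 0; and by product-to-sum, ∫_0^π sin(nx)cos(n'x) dx = ½∫_0^π [sin((n+n')x) + sin((n−n')x)] dx, which is 0 when n+n' is even and 2n/(n²−n'²) when n+n' is odd (it need not vanish on (0, π)).
  u² squared terms: (-3)²·∫sin(3x)² dx = 9·π/2 = 9*π/2;  (5)²·∫cos(5x)² dx = 25·π/2 = 25*π/2;  (1)²·∫sin(4x)² dx = 1·π/2 = π/2.
  u² cross terms: 2·(-3)·(5)·∫sin(3x)·cos(5x) dx = -30·(0) = 0;  2·(-3)·(1)·∫sin(3x)·sin(4x) dx = -6·(0) = 0;  2·(5)·(1)·∫cos(5x)·sin(4x) dx = 10·(-8/9) = -80/9.
  So ∫_0^π u² dx = 9*π/2 + 25*π/2 + π/2 + 0 + 0 − 80/9 = -80/9 + 35*π/2.
  (u')² squared terms: (-25)²·∫sin(5x)² dx = 625·π/2 = 625*π/2;  (-9)²·∫cos(3x)² dx = 81·π/2 = 81*π/2;  (4)²·∫cos(4x)² dx = 16·π/2 = 8*π.
  (u')² cross terms: 2·(-25)·(-9)·∫sin(5x)·cos(3x) dx = 450·(0) = 0;  2·(-25)·(4)·∫sin(5x)·cos(4x) dx = -200·(10/9) = -2000/9;  2·(-9)·(4)·∫cos(3x)·cos(4x) dx = -72·(0) = 0.
  So ∫_0^π (u')² dx = 625*π/2 + 81*π/2 + 8*π + 0 − 2000/9 + 0 = -2000/9 + 361*π.
||u||_{H^1}^2 = (-80/9 + 35*π/2) + (-2000/9 + 361*π) = -2080/9 + 757*π/2.


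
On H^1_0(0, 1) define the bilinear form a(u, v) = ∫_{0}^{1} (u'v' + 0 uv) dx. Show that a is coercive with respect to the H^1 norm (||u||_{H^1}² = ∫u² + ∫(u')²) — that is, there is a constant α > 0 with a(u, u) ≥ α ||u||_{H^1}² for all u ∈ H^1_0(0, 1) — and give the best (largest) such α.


α = π^2/(1 + π^2)

Coercivity of a(·,·) on H^1_0(0, 1) means a(u, u) ≥ α ||u||_{H^1}² for every u ∈ H^1_0.
The interval has length L = 1, and Poincaré/coercivity depend only on L. Here a(u, u) = ∫(u')² + (0)·∫u².
Here c = 0, so a(u,u) = ∫(u')² alone. The condition a(u,u) ≥ α||u||_{H^1}² reads (1−α)∫(u')² ≥ (α−c)∫u². Any admissible α is ≤ 1 (rapidly oscillating u have ∫u²/∫(u')² → 0), and α = 1 would force 0 ≥ (1−c)∫u², impossible since c < 1; so 1−α > 0. By the sharp Poincaré inequality on H^1_0 of an interval of length L, ∫(u')² ≥ (π/L)²∫u² with equality for the first sine mode sin(π(x−x₀)/L) (x₀ the left endpoint), so the inequality holds for all u iff (1−α)(π/L)² ≥ α − c, i.e. α ≤ ((π/L)² + c)/((π/L)² + 1) = (1 + c(L/π)²)/(1 + (L/π)²). (Direct route, valid since c ≤ 0: Poincaré gives c∫u² ≥ c(L/π)²∫(u')², so a(u,u) ≥ (1 + c(L/π)²)∫(u')², while ||u||_{H^1}² ≤ (1 + (L/π)²)∫(u')²; dividing yields the same α.) With (π/L)² = π^2 and c = 0, the largest admissible constant is α = ((π/L)² + c)/((π/L)² + 1).
Simplifying, α = π^2/(1 + π^2).


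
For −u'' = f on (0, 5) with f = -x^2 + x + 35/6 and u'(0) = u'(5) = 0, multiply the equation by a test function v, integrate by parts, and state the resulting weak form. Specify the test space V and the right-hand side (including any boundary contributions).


V = H^1(0, 5) (no boundary constraint on v; u is determined up to an additive constant); weak form: ∫_0^5 u'v' dx = ∫_0^5 (-x^2 + x + 35/6) v dx for all v ∈ V.

Multiply both sides by a test function v and integrate from 0 to 5:
  ∫_0^5 −u''(x) v(x) dx = ∫_0^5 f(x) v(x) dx.
Integrate the LHS by parts once:
  ∫_0^5 −u'' v dx = −[u'(x) v(x)]_0^5 + ∫_0^5 u'(x) v'(x) dx.
Thus ∫_0^5 u'(x) v'(x) dx = ∫_0^5 f(x) v(x) dx + [u'(x) v(x)]_0^5.
Choose V so that boundary terms are either known or forced to vanish.
u has homogeneous Neumann: u'(0) = u'(5) = 0. So [u' v]_0^5 = 0·v(5) − 0·v(0) = 0 for any v; take V = H^1(0, 5).
Weak formulation: find u (satisfying any essential BC) such that ∫_0^5 u'(x) v'(x) dx = ∫_0^5 f v dx for all v ∈ V (homogeneous Neumann, so boundary terms vanish).
Substituting f(x) = -x^2 + x + 35/6, the right-hand side is ∫_0^5 (-x^2 + x + 35/6) v dx.
Compatibility check (pure Neumann): taking v ≡ 1 ∈ V gives 0 = ∫_0^5 f dx + (0) − (0), i.e. ∫_0^5 f dx must equal u'(0) − u'(5) = 0. Indeed ∫_0^5 (-x^2 + x + 35/6) dx = 0, so the data are compatible. The solution is then unique only up to an additive constant (fix it e.g. by requiring ∫_0^5 u dx = 0).


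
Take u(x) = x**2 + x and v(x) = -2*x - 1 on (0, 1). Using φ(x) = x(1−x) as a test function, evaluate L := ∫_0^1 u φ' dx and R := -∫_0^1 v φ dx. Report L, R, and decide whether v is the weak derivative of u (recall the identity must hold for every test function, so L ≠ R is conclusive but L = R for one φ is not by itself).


LHS = -1/3, RHS = 1/3. No, v is not the weak derivative of u.

u(x) = x**2 + x, classical derivative u'(x) = 2*x + 1.
φ(x) = x(1−x), so φ'(x) = 1 - 2*x.
Note φ(0) = φ(1) = 0, so the boundary term u·φ vanishes.
LHS = ∫_0^1 u(x) φ'(x) dx = ∫_0^1 (-2*x^3 - x^2 + x) dx. Term by term:
  ∫_0^1 -2*x^3 dx = -1/2;  ∫_0^1 -x^2 dx = -1/3;  ∫_0^1 x dx = 1/2.
Sum: -1/2 − 1/3 + 1/2 = -1/3.
So LHS = -1/3.
∫_0^1 v(x) φ(x) dx = ∫_0^1 (2*x^3 - x^2 - x) dx. Term by term:
  ∫_0^1 2*x^3 dx = 1/2;  ∫_0^1 -x^2 dx = -1/3;  ∫_0^1 -x dx = -1/2.
Sum: 1/2 − 1/3 − 1/2 = -1/3.
So RHS = -∫_0^1 v(x) φ(x) dx = 1/3.
LHS − RHS = -2/3 ≠ 0, so the identity fails.
(For a valid weak derivative the identity must hold for EVERY test function, in particular this one. The failure shows v is NOT the weak derivative of u.)
Correct weak derivative would be u'(x) = 2*x + 1.


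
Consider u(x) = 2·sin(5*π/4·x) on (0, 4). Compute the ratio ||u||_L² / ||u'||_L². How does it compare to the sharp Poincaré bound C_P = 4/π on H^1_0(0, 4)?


||u||_L² / ||u'||_L² = 4/(5*π) < C_P = 4/π.

u(x) = 2·sin(5*π/4·x), so u'(x) = 5*π*cos(5*π*x/4)/2.
Writing u(x) = A·sin(kπx/L) with A = 2 and k = 5, use ∫_0^L sin²(kπx/L) dx = L/2 and ∫_0^L cos²(kπx/L) dx = L/2.
u² = 4·sin²(5*π/4·x) and (u')² = 25*π^2/4·cos²(5*π/4·x), and each of sin², cos² integrates to L/2 = 2 over (0, 4).
∫_0^4 u² dx = 8, so ||u||_L² = 2*sqrt(2).
∫_0^4 (u')² dx = 25*π^2/2, so ||u'||_L² = 5*sqrt(2)*π/2.
Ratio ||u||_L² / ||u'||_L² = 4/(5*π).
Sharp Poincaré constant on H^1_0(0, 4) is C_P = L/π = 4/π, achieved by sin(π/4·x).
This is the k = 5 harmonic; the ratio L/(kπ) is strictly less than C_P = L/π, consistent with the sharp inequality ||u||_L² ≤ C_P ||u'||_L².


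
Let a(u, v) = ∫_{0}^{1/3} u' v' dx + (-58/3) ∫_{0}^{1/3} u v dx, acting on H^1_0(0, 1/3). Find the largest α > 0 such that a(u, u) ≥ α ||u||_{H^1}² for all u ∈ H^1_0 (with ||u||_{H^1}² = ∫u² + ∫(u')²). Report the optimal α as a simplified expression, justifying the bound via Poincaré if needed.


α = (-58 + 27*π^2)/(3*(1 + 9*π^2))

Coercivity of a(·,·) on H^1_0(0, 1/3) means a(u, u) ≥ α ||u||_{H^1}² for every u ∈ H^1_0.
The interval has length L = 1/3, and Poincaré/coercivity depend only on L. Here a(u, u) = ∫(u')² + (-58/3)·∫u².
Here c = -58/3 < 0 with |c| < (π/L)² = 9*π^2, so coercivity still holds. The condition a(u,u) ≥ α||u||_{H^1}² reads (1−α)∫(u')² ≥ (α−c)∫u². Any admissible α is ≤ 1 (rapidly oscillating u have ∫u²/∫(u')² → 0), and α = 1 would force 0 ≥ (1−c)∫u², impossible since c < 1; so 1−α > 0. By the sharp Poincaré inequality on H^1_0 of an interval of length L, ∫(u')² ≥ (π/L)²∫u² with equality for the first sine mode sin(π(x−x₀)/L) (x₀ the left endpoint), so the inequality holds for all u iff (1−α)(π/L)² ≥ α − c, i.e. α ≤ ((π/L)² + c)/((π/L)² + 1) = (1 + c(L/π)²)/(1 + (L/π)²). (Direct route, valid since c ≤ 0: Poincaré gives c∫u² ≥ c(L/π)²∫(u')², so a(u,u) ≥ (1 + c(L/π)²)∫(u')², while ||u||_{H^1}² ≤ (1 + (L/π)²)∫(u')²; dividing yields the same α.) With (π/L)² = 9*π^2 and c = -58/3, the largest admissible constant is α = ((π/L)² + c)/((π/L)² + 1).
Simplifying, α = (-58 + 27*π^2)/(3*(1 + 9*π^2)).


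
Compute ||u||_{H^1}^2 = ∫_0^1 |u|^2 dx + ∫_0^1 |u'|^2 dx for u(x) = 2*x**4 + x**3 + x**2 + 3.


||u||_{H^1}^2 = 14732/315

The H^1 norm (squared) on an interval (0, L) is
  ||u||_{H^1}^2 = ∫_0^L u(x)^2 dx + ∫_0^L u'(x)^2 dx.
Compute u'(x) = 8*x**3 + 3*x**2 + 2*x.
Then u(x)^2 = 4*x**8 + 4*x**7 + 5*x**6 + 2*x**5 + 13*x**4 + 6*x**3 + 6*x**2 + 9 and u'(x)^2 = 64*x**6 + 48*x**5 + 41*x**4 + 12*x**3 + 4*x**2.
Integrate each monomial from 0 to 1 using ∫_0^1 c·x^n dx = c·1^(n+1)/(n+1):
  ∫_0^1 u(x)^2 dx = ∫_0^1 (4*x^8 + 4*x^7 + 5*x^6 + 2*x^5 + 13*x^4 + 6*x^3 + 6*x^2 + 9) dx. Term by term:
    ∫_0^1 4*x^8 dx = 4/9;  ∫_0^1 4*x^7 dx = 1/2;  ∫_0^1 5*x^6 dx = 5/7;
    ∫_0^1 2*x^5 dx = 1/3;  ∫_0^1 13*x^4 dx = 13/5;  ∫_0^1 6*x^3 dx = 3/2;
    ∫_0^1 6*x^2 dx = 2;  ∫_0^1 9 dx = 9.
  Sum: 4/9 + 1/2 + 5/7 + 1/3 + 13/5 + 3/2 + 2 + 9 = 5384/315.
  ∫_0^1 u'(x)^2 dx = ∫_0^1 (64*x^6 + 48*x^5 + 41*x^4 + 12*x^3 + 4*x^2) dx. Term by term:
    ∫_0^1 64*x^6 dx = 64/7;  ∫_0^1 48*x^5 dx = 8;  ∫_0^1 41*x^4 dx = 41/5;
    ∫_0^1 12*x^3 dx = 3;  ∫_0^1 4*x^2 dx = 4/3.
  Sum: 64/7 + 8 + 41/5 + 3 + 4/3 = 3116/105.
Adding: ||u||_{H^1}^2 = 5384/315 + 3116/105 = 14732/315.


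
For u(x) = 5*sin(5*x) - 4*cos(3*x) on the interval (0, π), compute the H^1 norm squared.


||u||_{H^1(0,π)}^2 = 405*π

u'(x) = 12*sin(3*x) + 25*cos(5*x).
Expand u² and (u')² and integrate term by term on (0, π), using: for integers n ≥ 1, ∫_0^π sin²(nx) dx = ∫_0^π cos²(nx) dx = π/2; for n ≠ n', ∫_0^π sin(nx)sin(n'x) dx = ∫_0^π cos(nx)cos(n'x) dx = 0; and by product-to-sum, ∫_0^π sin(nx)cos(n'x) dx = ½∫_0^π [sin((n+n')x) + sin((n−n')x)] dx, which is 0 when n+n' is even and 2n/(n²−n'²) when n+n' is odd (it need not vanish on (0, π)).
  u² squared terms: (-4)²·∫cos(3x)² dx = 16·π/2 = 8*π;  (5)²·∫sin(5x)² dx = 25·π/2 = 25*π/2.
  u² cross terms: 2·(-4)·(5)·∫cos(3x)·sin(5x) dx = -40·(0) = 0.
  So ∫_0^π u² dx = 8*π + 25*π/2 + 0 = 41*π/2.
  (u')² squared terms: (12)²·∫sin(3x)² dx = 144·π/2 = 72*π;  (25)²·∫cos(5x)² dx = 625·π/2 = 625*π/2.
  (u')² cross terms: 2·(12)·(25)·∫sin(3x)·cos(5x) dx = 600·(0) = 0.
  So ∫_0^π (u')² dx = 72*π + 625*π/2 + 0 = 769*π/2.
||u||_{H^1}^2 = (41*π/2) + (769*π/2) = 405*π.


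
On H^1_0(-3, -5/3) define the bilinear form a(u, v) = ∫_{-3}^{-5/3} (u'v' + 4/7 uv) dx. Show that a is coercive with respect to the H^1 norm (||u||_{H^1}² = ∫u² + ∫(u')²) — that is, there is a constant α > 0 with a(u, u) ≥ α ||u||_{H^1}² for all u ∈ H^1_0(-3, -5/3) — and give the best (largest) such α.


α = (64 + 63*π^2)/(7*(16 + 9*π^2))

Coercivity of a(·,·) on H^1_0(-3, -5/3) means a(u, u) ≥ α ||u||_{H^1}² for every u ∈ H^1_0.
The interval has length L = 4/3, and Poincaré/coercivity depend only on L. Here a(u, u) = ∫(u')² + (4/7)·∫u².
Here 0 < c = 4/7 < 1. The condition a(u,u) ≥ α||u||_{H^1}² reads (1−α)∫(u')² ≥ (α−c)∫u². Any admissible α is ≤ 1 (rapidly oscillating u have ∫u²/∫(u')² → 0), and α = 1 would force 0 ≥ (1−c)∫u², impossible since c < 1; so 1−α > 0. By the sharp Poincaré inequality on H^1_0 of an interval of length L, ∫(u')² ≥ (π/L)²∫u² with equality for the first sine mode sin(π(x−x₀)/L) (x₀ the left endpoint), so the inequality holds for all u iff (1−α)(π/L)² ≥ α − c, i.e. α ≤ ((π/L)² + c)/((π/L)² + 1) = (1 + c(L/π)²)/(1 + (L/π)²). With (π/L)² = 9*π^2/16 and c = 4/7, the largest admissible constant is α = ((π/L)² + c)/((π/L)² + 1).
Simplifying, α = (64 + 63*π^2)/(7*(16 + 9*π^2)).


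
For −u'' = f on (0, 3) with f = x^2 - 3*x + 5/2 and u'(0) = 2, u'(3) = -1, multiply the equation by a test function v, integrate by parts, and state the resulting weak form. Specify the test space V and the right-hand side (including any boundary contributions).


V = H^1(0, 3) (v unrestricted at boundary; u is determined up to an additive constant); weak form: ∫_0^3 u'v' dx = ∫_0^3 (x^2 - 3*x + 5/2) v dx − v(3) − 2·v(0) for all v ∈ V.

Multiply both sides by a test function v and integrate from 0 to 3:
  ∫_0^3 −u''(x) v(x) dx = ∫_0^3 f(x) v(x) dx.
Integrate the LHS by parts once:
  ∫_0^3 −u'' v dx = −[u'(x) v(x)]_0^3 + ∫_0^3 u'(x) v'(x) dx.
Thus ∫_0^3 u'(x) v'(x) dx = ∫_0^3 f(x) v(x) dx + [u'(x) v(x)]_0^3.
Choose V so that boundary terms are either known or forced to vanish.
u has inhomogeneous Neumann u'(0) = 2, u'(3) = -1. [u' v]_0^3 = (-1)·v(3) − (2)·v(0) = − v(3) − 2·v(0). Take V = H^1(0, 3); boundary term becomes part of RHS.
Weak formulation: find u (satisfying any essential BC) such that ∫_0^3 u'(x) v'(x) dx = ∫_0^3 f v dx − v(3) − 2·v(0) for all v ∈ V (Neumann data are natural BCs: they enter the RHS as boundary terms).
Substituting f(x) = x^2 - 3*x + 5/2, the right-hand side is ∫_0^3 (x^2 - 3*x + 5/2) v dx − v(3) − 2·v(0).
Compatibility check (pure Neumann): taking v ≡ 1 ∈ V gives 0 = ∫_0^3 f dx + (-1) − (2), i.e. ∫_0^3 f dx must equal u'(0) − u'(3) = 3. Indeed ∫_0^3 (x^2 - 3*x + 5/2) dx = 3, so the data are compatible. The solution is then unique only up to an additive constant (fix it e.g. by requiring ∫_0^3 u dx = 0).


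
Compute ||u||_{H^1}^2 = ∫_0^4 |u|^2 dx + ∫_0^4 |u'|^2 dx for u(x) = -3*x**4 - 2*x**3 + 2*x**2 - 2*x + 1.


||u||_{H^1}^2 = 80730004/105

The H^1 norm (squared) on an interval (0, L) is
  ||u||_{H^1}^2 = ∫_0^L u(x)^2 dx + ∫_0^L u'(x)^2 dx.
Compute u'(x) = -12*x**3 - 6*x**2 + 4*x - 2.
Then u(x)^2 = 9*x**8 + 12*x**7 - 8*x**6 + 4*x**5 + 6*x**4 - 12*x**3 + 8*x**2 - 4*x + 1 and u'(x)^2 = 144*x**6 + 144*x**5 - 60*x**4 + 40*x**2 - 16*x + 4.
Integrate each monomial from 0 to 4 using ∫_0^4 c·x^n dx = c·4^(n+1)/(n+1):
  ∫_0^4 u(x)^2 dx = ∫_0^4 (9*x^8 + 12*x^7 - 8*x^6 + 4*x^5 + 6*x^4 - 12*x^3 + 8*x^2 - 4*x + 1) dx. Term by term:
    ∫_0^4 9*x^8 dx = 262144;  ∫_0^4 12*x^7 dx = 98304;  ∫_0^4 -8*x^6 dx = -131072/7;
    ∫_0^4 4*x^5 dx = 8192/3;  ∫_0^4 6*x^4 dx = 6144/5;  ∫_0^4 -12*x^3 dx = -768;
    ∫_0^4 8*x^2 dx = 512/3;  ∫_0^4 -4*x dx = -32;  ∫_0^4 1 dx = 4.
  Sum: 262144 + 98304 − 131072/7 + 8192/3 + 6144/5 − 768 + 512/3 − 32 + 4 = 36231044/105.
  ∫_0^4 u'(x)^2 dx = ∫_0^4 (144*x^6 + 144*x^5 - 60*x^4 + 40*x^2 - 16*x + 4) dx. Term by term:
    ∫_0^4 144*x^6 dx = 2359296/7;  ∫_0^4 144*x^5 dx = 98304;  ∫_0^4 -60*x^4 dx = -12288;
    ∫_0^4 40*x^2 dx = 2560/3;  ∫_0^4 -16*x dx = -128;  ∫_0^4 4 dx = 16.
  Sum: 2359296/7 + 98304 − 12288 + 2560/3 − 128 + 16 = 8899792/21.
Adding: ||u||_{H^1}^2 = 36231044/105 + 8899792/21 = 80730004/105.


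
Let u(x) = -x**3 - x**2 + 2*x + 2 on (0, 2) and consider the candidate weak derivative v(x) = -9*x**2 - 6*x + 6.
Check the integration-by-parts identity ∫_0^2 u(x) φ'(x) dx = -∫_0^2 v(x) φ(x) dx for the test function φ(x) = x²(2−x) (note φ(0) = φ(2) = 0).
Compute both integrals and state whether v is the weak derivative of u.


LHS = 104/15, RHS = 104/5. No, v is not the weak derivative of u.

u(x) = -x**3 - x**2 + 2*x + 2, classical derivative u'(x) = -3*x**2 - 2*x + 2.
φ(x) = x²(2−x), so φ'(x) = x*(4 - 3*x).
Note φ(0) = φ(2) = 0, so the boundary term u·φ vanishes.
LHS = ∫_0^2 u(x) φ'(x) dx = ∫_0^2 (3*x^5 - x^4 - 10*x^3 + 2*x^2 + 8*x) dx. Term by term:
  ∫_0^2 3*x^5 dx = 32;  ∫_0^2 -x^4 dx = -32/5;  ∫_0^2 -10*x^3 dx = -40;
  ∫_0^2 2*x^2 dx = 16/3;  ∫_0^2 8*x dx = 16.
Sum: 32 − 32/5 − 40 + 16/3 + 16 = 104/15.
So LHS = 104/15.
∫_0^2 v(x) φ(x) dx = ∫_0^2 (9*x^5 - 12*x^4 - 18*x^3 + 12*x^2) dx. Term by term:
  ∫_0^2 9*x^5 dx = 96;  ∫_0^2 -12*x^4 dx = -384/5;  ∫_0^2 -18*x^3 dx = -72;
  ∫_0^2 12*x^2 dx = 32.
Sum: 96 − 384/5 − 72 + 32 = -104/5.
So RHS = -∫_0^2 v(x) φ(x) dx = 104/5.
LHS − RHS = -208/15 ≠ 0, so the identity fails.
(For a valid weak derivative the identity must hold for EVERY test function, in particular this one. The failure shows v is NOT the weak derivative of u.)
Correct weak derivative would be u'(x) = -3*x**2 - 2*x + 2.


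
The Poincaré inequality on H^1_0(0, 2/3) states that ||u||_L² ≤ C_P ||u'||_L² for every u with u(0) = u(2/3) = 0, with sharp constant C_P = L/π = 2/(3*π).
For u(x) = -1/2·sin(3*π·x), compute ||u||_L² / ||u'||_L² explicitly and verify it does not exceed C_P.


||u||_L² / ||u'||_L² = 1/(3*π) < C_P = 2/(3*π).

u(x) = -1/2·sin(3*π·x), so u'(x) = -3*π*cos(3*π*x)/2.
Writing u(x) = A·sin(kπx/L) with A = -1/2 and k = 2, use ∫_0^L sin²(kπx/L) dx = L/2 and ∫_0^L cos²(kπx/L) dx = L/2.
u² = 1/4·sin²(3*π·x) and (u')² = 9*π^2/4·cos²(3*π·x), and each of sin², cos² integrates to L/2 = 1/3 over (0, 2/3).
∫_0^2/3 u² dx = 1/12, so ||u||_L² = sqrt(3)/6.
∫_0^2/3 (u')² dx = 3*π^2/4, so ||u'||_L² = sqrt(3)*π/2.
Ratio ||u||_L² / ||u'||_L² = 1/(3*π).
Sharp Poincaré constant on H^1_0(0, 2/3) is C_P = L/π = 2/(3*π), achieved by sin(3*π/2·x).
This is the k = 2 harmonic; the ratio L/(kπ) is strictly less than C_P = L/π, consistent with the sharp inequality ||u||_L² ≤ C_P ||u'||_L².


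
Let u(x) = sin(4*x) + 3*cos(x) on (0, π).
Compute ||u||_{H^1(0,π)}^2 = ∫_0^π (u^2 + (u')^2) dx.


||u||_{H^1(0,π)}^2 = 32/5 + 35*π/2

u'(x) = -3*sin(x) + 4*cos(4*x).
Expand u² and (u')² and integrate term by term on (0, π), using: for integers n ≥ 1, ∫_0^π sin²(nx) dx = ∫_0^π cos²(nx) dx = π/2; for n ≠ n', ∫_0^π sin(nx)sin(n'x) dx = ∫_0^π cos(nx)cos(n'x) dx = 0; and by product-to-sum, ∫_0^π sin(nx)cos(n'x) dx = ½∫_0^π [sin((n+n')x) + sin((n−n')x)] dx, which is 0 when n+n' is even and 2n/(n²−n'²) when n+n' is odd (it need not vanish on (0, π)).
  u² squared terms: (3)²·∫cos(x)² dx = 9·π/2 = 9*π/2;  (1)²·∫sin(4x)² dx = 1·π/2 = π/2.
  u² cross terms: 2·(3)·(1)·∫cos(x)·sin(4x) dx = 6·(8/15) = 16/5.
  So ∫_0^π u² dx = 9*π/2 + π/2 + 16/5 = 16/5 + 5*π.
  (u')² squared terms: (-3)²·∫sin(x)² dx = 9·π/2 = 9*π/2;  (4)²·∫cos(4x)² dx = 16·π/2 = 8*π.
  (u')² cross terms: 2·(-3)·(4)·∫sin(x)·cos(4x) dx = -24·(-2/15) = 16/5.
  So ∫_0^π (u')² dx = 9*π/2 + 8*π + 16/5 = 16/5 + 25*π/2.
||u||_{H^1}^2 = (16/5 + 5*π) + (16/5 + 25*π/2) = 32/5 + 35*π/2.


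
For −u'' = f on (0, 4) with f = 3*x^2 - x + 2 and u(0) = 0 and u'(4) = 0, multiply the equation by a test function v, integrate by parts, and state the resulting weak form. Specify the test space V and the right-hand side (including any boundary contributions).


V = {v ∈ H^1(0, 4) : v(0) = 0} (test functions vanish at x = 0 where u is specified); weak form: ∫_0^4 u'v' dx = ∫_0^4 (3*x^2 - x + 2) v dx for all v ∈ V.

Multiply both sides by a test function v and integrate from 0 to 4:
  ∫_0^4 −u''(x) v(x) dx = ∫_0^4 f(x) v(x) dx.
Integrate the LHS by parts once:
  ∫_0^4 −u'' v dx = −[u'(x) v(x)]_0^4 + ∫_0^4 u'(x) v'(x) dx.
Thus ∫_0^4 u'(x) v'(x) dx = ∫_0^4 f(x) v(x) dx + [u'(x) v(x)]_0^4.
Choose V so that boundary terms are either known or forced to vanish.
Mixed BC: u(0) = 0 (Dirichlet) and u'(4) = 0 (Neumann). Define V = {v ∈ H^1(0, 4) : v(0) = 0}. Then [u' v]_0^4 = u'(4)·v(4) − u'(0)·0 = 0.
Weak formulation: find u (satisfying any essential BC) such that ∫_0^4 u'(x) v'(x) dx = ∫_0^4 f v dx for all v ∈ V (Dirichlet at 0 absorbed into V; the Neumann datum at x = 4 is zero, so no boundary term remains).
Substituting f(x) = 3*x^2 - x + 2, the right-hand side is ∫_0^4 (3*x^2 - x + 2) v dx.
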